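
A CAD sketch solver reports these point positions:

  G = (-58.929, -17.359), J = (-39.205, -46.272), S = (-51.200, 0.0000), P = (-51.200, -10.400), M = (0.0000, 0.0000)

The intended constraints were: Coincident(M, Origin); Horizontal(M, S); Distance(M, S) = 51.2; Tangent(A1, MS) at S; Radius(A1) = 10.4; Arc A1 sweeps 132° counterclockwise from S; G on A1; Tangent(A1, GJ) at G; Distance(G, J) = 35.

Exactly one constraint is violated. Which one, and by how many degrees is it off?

Tangent(A1, GJ) at G — off by 7.70°.

M = (0.00, 0.00) ✓; M.y = 0.00, S.y = 0.00 ✓; |MS| = 51.20 ✓; ∠(PS, SM) = 90.00° ✓; |PS| = 10.40 ✓; bearing(P→G) − bearing(P→S) = 132.0° ✓; |PG| = 10.40 ✓; ∠(PG, GJ) = 97.70° ✗; |GJ| = 35.00 ✓.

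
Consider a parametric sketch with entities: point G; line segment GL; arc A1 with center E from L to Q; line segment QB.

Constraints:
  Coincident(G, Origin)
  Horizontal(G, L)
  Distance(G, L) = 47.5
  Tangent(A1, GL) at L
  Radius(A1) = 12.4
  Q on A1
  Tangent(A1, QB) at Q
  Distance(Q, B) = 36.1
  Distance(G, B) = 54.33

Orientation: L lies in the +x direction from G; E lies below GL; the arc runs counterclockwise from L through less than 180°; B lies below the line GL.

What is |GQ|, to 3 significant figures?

36.8

G is at the origin; GL is horizontal with |GL| = 47.5 and L on the +x side, so L = (47.5, 0.00). The tangent condition forces EL to be normal to GL, so E = L + (0, -12.4) = (47.5, -12.4). Since EQ ⟂ QB (tangency), |EB| = √(12.4² + 36.1²) = 38.2 regardless of where Q sits on A1. So B lies on both circle(G, 54.33) and circle(E, 38.2); the below-GL intersection is B = (29.1, -45.9). Q is the foot of the tangent from B: Q = (35.3, -10.3).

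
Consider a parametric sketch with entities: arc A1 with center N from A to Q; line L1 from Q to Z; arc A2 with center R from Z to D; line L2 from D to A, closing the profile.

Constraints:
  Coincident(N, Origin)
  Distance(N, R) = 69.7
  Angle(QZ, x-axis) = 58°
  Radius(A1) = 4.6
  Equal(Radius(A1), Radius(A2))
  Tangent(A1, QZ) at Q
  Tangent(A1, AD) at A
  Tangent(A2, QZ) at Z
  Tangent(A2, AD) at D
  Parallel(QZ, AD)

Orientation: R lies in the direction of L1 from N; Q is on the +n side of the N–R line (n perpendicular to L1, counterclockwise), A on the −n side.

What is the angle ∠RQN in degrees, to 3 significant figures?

86.2°

N is at the origin and R lies 69.7 along u from N, so R = 69.7·u = (36.9, 59.1). Tangency of A1 to both parallel lines with radius 4.6 puts Q and A at N ± 4.6·n: Q = (-3.90, 2.44), A = (3.90, -2.44). Then cos ∠RQN = QR·QN / (|QR||QN|), giving 86.2°.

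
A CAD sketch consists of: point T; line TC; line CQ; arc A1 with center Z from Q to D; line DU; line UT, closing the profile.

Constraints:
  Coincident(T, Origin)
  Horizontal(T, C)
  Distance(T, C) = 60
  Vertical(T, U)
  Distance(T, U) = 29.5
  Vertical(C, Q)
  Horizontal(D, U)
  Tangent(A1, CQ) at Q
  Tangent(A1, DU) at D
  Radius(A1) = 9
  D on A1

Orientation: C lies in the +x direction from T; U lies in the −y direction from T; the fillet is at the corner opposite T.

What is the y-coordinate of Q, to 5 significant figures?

-20.500

T is at the origin; T and C share the same y with |TC| = 60.0 and C on the +x side, so C = (60.000, 0.0000). TU is vertical with |TU| = 29.5 and U on the −y side, so U = (0.0000, -29.500). The virtual corner opposite T is at (60.000, -29.500). Tangency of A1 to CQ means the radius ZQ is perpendicular to CQ and the tangent condition forces ZD to be normal to DU, with radius 9.0, so the center Z sits 9.0 in from both sides at Z = (51.000, -20.500). That places the tangent points at Q = (60.000, -20.500) on CQ and D = (51.000, -29.500) on DU. So Q.y = -20.500.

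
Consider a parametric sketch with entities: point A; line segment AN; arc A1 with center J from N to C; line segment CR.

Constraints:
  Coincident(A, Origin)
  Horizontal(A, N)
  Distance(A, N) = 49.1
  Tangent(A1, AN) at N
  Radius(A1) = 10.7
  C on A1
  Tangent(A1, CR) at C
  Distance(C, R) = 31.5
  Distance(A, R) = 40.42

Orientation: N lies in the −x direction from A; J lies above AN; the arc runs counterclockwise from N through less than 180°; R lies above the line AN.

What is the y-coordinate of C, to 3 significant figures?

5.31

Checks: A = (0.00, 0.00) ✓; |JN| = 10.70 ✓; |JC| = 10.70 ✓; ∠(JC, CR) = 90.00° ✓; |CR| = 31.50 ✓; |AR| = 40.42 ✓.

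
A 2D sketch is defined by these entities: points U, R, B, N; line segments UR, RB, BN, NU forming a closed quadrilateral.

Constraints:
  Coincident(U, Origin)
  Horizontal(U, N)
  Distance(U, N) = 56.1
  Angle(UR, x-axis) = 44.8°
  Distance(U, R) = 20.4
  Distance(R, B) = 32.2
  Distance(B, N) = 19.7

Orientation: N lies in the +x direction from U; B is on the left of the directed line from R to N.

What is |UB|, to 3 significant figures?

49.6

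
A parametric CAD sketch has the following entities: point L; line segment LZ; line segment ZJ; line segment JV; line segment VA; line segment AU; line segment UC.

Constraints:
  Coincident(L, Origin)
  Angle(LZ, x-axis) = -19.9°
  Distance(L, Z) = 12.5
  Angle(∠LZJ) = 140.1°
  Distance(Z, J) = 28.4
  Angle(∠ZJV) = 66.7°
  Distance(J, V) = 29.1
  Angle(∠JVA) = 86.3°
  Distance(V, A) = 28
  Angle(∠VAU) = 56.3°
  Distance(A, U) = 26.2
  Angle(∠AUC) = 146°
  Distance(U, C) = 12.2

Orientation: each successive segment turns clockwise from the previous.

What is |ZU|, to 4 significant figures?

14.84

L is at the origin; LZ runs at -19.9° with length 12.5, so Z = (11.75, -4.255). ∠LZJ = 140.1° gives ZJ at -59.80° from the x-axis; with |ZJ| = 28.4, J = (26.04, -28.80). ∠ZJV = 66.7° gives JV at -173.1° from the x-axis; with |JV| = 29.1, V = (-2.850, -32.30). ∠JVA = 86.3° gives VA at 93.20° from the x-axis; with |VA| = 28.0, A = (-4.413, -4.340). ∠VAU = 56.3° gives AU at -30.50° from the x-axis; with |AU| = 26.2, U = (18.16, -17.64). Then |ZU| = |U − Z| = 14.84.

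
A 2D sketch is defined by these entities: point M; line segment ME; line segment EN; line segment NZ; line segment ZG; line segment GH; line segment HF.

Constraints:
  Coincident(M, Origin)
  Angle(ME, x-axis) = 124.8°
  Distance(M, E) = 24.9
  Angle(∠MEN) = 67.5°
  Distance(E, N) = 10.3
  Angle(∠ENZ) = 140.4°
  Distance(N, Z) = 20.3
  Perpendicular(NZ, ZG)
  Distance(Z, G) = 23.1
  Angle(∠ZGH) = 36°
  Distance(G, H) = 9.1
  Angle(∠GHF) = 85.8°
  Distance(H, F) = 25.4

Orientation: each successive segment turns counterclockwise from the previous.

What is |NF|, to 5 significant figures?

36.614

M is at the origin; ME runs at 124.8° with length 24.9, so E = (-14.211, 20.447). ∠MEN = 67.5° gives EN at -122.70° from the x-axis; with |EN| = 10.3, N = (-19.775, 11.779). ∠ENZ = 140.4° gives NZ at -83.100° from the x-axis; with |NZ| = 20.3, Z = (-17.336, -8.3739). NZ ⟂ ZG, so ZG runs at 6.9000°; with |ZG| = 23.1, G = (5.5962, -5.5988). ∠ZGH = 36.0° gives GH at 150.90° from the x-axis; with |GH| = 9.1, H = (-2.3551, -1.1731). ∠GHF = 85.8° gives HF at -114.90° from the x-axis; with |HF| = 25.4, F = (-13.049, -24.212). Then |NF| = |F − N| = 36.614.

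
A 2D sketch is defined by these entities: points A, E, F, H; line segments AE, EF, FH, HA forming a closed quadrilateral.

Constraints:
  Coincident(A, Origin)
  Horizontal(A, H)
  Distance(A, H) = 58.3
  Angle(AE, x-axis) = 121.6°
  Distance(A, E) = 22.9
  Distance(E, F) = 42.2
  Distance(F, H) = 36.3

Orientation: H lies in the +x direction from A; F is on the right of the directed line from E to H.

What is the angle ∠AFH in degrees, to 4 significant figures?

159.4°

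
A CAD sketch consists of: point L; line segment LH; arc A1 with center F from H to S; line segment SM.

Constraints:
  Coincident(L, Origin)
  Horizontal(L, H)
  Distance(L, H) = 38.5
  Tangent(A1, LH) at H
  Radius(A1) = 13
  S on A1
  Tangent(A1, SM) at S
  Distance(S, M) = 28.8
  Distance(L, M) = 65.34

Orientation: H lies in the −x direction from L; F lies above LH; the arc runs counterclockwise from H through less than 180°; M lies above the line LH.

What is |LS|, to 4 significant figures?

36.70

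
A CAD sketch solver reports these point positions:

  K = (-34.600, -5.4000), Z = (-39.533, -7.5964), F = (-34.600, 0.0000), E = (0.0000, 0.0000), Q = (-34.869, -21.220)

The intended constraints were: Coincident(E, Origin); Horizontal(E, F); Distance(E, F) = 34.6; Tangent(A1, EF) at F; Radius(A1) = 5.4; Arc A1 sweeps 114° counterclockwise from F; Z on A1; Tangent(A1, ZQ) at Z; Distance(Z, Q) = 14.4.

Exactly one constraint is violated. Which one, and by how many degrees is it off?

Tangent(A1, ZQ) at Z — off by 5.10°.

E = (0.00, 0.00) ✓; E.y = 0.00, F.y = 0.00 ✓; |EF| = 34.60 ✓; ∠(KF, FE) = 90.00° ✓; |KF| = 5.400 ✓; bearing(K→Z) − bearing(K→F) = 114.0° ✓; |KZ| = 5.400 ✓; ∠(KZ, ZQ) = 95.10° ✗; |ZQ| = 14.40 ✓.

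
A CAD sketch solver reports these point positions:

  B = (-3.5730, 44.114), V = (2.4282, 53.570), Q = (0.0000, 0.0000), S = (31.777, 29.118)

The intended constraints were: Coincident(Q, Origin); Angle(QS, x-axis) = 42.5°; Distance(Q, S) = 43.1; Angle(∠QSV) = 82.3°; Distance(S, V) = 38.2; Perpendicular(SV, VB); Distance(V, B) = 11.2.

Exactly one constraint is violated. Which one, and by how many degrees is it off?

Perpendicular(SV, VB) — off by 7.40°.

Q = (0.00, 0.00) ✓; QS at 42.50° ✓; |QS| = 43.10 ✓; ∠QSV = 82.30° ✓; |SV| = 38.20 ✓; ∠(SV, VB) = 97.40° ✗; |VB| = 11.20 ✓.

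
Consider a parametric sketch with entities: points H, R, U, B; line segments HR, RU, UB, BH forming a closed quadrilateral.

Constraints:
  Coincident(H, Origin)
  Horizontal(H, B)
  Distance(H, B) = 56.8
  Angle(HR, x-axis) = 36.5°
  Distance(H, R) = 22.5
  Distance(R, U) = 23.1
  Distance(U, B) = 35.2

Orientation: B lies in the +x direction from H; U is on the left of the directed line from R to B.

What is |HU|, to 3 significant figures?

45.6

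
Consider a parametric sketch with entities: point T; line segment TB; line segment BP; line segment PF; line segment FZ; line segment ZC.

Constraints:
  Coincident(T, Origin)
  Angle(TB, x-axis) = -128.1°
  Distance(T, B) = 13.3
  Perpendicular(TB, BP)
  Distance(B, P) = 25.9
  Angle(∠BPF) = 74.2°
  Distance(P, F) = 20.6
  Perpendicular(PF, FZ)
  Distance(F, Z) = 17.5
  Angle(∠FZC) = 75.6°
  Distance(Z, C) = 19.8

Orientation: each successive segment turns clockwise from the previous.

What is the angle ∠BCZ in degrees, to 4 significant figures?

51.09°

PF is perpendicular to FZ, so FZ runs at -53.90°; with |FZ| = 17.5, Z = (-1.633, 3.513). ∠FZC = 75.6° gives ZC at -158.3° from the x-axis; with |ZC| = 19.8, C = (-20.03, -3.808). Then cos ∠BCZ = CB·CZ / (|CB||CZ|), giving 51.09°.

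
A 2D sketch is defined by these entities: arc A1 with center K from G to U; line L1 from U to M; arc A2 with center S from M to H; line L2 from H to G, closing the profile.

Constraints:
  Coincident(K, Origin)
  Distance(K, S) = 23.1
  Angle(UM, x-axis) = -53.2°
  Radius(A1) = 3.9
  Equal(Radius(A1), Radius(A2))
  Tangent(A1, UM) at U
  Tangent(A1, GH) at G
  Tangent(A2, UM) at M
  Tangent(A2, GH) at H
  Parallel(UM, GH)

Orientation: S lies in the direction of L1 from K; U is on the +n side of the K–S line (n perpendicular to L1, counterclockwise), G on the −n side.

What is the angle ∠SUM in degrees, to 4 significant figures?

9.583°

Tangency of A1 to both parallel lines with radius 3.9 puts U and G at K ± 3.9·n: U = (3.123, 2.336), G = (-3.123, -2.336). Equal radii place M and H the same way about S: M = S + 3.9·n = (16.96, -16.16), H = S − 3.9·n = (10.71, -20.83). Then cos ∠SUM = US·UM / (|US||UM|), giving 9.583°.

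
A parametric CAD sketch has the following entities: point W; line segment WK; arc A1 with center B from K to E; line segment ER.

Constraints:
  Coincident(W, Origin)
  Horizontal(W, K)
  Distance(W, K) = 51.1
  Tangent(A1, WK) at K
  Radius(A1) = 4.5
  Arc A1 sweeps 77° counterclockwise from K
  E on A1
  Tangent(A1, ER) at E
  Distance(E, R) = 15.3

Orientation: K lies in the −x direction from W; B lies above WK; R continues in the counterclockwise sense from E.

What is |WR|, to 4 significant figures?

47.02

W is at the origin; WK is horizontal with |WK| = 51.1 and K on the −x side, so K = (-51.10, 0.000). Tangency of A1 to WK means the radius BK is perpendicular to WK, so B = K + (0, 4.5) = (-51.10, 4.500). On A1, K sits at bearing -90° from B; a 77° counterclockwise sweep puts E at bearing -13°, so E = B + 4.5·(cos -13°, sin -13°) = (-46.72, 3.488). A1 meets ER tangentially, so BE is at right angles to ER, so ER runs along (−sin -13°, cos -13°); with |ER| = 15.3, R = (-43.27, 18.40). Then |WR| = |R − W| = 47.02.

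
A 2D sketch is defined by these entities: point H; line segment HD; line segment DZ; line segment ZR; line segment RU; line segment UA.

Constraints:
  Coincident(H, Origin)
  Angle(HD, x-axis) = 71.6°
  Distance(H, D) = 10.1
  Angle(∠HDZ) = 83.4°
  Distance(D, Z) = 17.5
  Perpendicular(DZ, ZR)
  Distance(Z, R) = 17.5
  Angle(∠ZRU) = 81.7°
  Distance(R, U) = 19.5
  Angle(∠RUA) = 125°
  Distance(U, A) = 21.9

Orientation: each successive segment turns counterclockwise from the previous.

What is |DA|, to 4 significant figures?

12.62

∠ZRU = 81.7° gives RU at -3.500° from the x-axis; with |RU| = 19.5, U = (1.943, -5.158). ∠RUA = 125.0° gives UA at 51.50° from the x-axis; with |UA| = 21.9, A = (15.58, 11.98). Then |DA| = |A − D| = 12.62.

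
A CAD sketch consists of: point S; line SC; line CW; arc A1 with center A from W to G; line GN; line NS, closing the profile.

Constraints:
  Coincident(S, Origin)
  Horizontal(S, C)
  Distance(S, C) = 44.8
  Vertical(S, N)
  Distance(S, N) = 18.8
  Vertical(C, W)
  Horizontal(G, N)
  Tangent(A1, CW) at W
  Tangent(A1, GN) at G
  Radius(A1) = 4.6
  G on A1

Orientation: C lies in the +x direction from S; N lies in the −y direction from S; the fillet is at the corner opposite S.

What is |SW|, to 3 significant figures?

47.0

S is at the origin; S and C share the same y with |SC| = 44.8 and C on the +x side, so C = (44.8, 0.00). SN is vertical with |SN| = 18.8 and N on the −y side, so N = (0.00, -18.8). The virtual corner opposite S is at (44.8, -18.8). Tangency of A1 to CW means the radius AW is perpendicular to CW and the tangent condition forces AG to be normal to GN, with radius 4.6, so the center A sits 4.6 in from both sides at A = (40.2, -14.2). That places the tangent points at W = (44.8, -14.2) on CW and G = (40.2, -18.8) on GN. Then |SW| = |W − S| = 47.0.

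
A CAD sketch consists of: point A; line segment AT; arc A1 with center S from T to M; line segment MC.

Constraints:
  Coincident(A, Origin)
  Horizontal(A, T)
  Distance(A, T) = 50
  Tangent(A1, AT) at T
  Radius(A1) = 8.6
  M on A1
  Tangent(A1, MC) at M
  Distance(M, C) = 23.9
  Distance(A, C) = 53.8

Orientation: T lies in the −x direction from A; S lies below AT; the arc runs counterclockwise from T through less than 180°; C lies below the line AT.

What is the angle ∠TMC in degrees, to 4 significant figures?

116.6°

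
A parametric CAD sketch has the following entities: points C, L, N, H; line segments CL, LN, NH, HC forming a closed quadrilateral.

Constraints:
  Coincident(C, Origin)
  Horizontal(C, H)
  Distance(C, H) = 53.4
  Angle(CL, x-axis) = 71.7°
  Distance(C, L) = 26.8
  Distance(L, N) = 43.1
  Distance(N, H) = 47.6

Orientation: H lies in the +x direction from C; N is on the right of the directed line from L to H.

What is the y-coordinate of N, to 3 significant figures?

-17.6

Checks: |LN| = 43.10 ✓; |NH| = 47.60 ✓.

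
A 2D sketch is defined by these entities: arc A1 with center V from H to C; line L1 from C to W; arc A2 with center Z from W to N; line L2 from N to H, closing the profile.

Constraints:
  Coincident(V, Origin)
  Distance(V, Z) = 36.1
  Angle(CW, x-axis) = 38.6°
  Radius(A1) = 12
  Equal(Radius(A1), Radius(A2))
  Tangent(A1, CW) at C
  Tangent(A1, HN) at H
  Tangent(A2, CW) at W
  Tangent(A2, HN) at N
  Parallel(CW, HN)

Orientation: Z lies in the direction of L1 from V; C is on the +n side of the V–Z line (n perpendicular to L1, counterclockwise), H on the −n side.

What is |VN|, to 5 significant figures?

38.042

The slot axis is L1's direction at 38.6°, so u = (cos 38.6°, sin 38.6°) = (0.78152, 0.62388) and n = (−sin 38.6°, cos 38.6°) = (-0.62388, 0.78152). V is at the origin and Z lies 36.1 along u from V, so Z = 36.1·u = (28.213, 22.522). Tangency of A1 to both parallel lines with radius 12.0 puts C and H at V ± 12.0·n: C = (-7.4866, 9.3782), H = (7.4866, -9.3782). Equal radii place W and N the same way about Z: W = Z + 12.0·n = (20.726, 31.900), N = Z − 12.0·n = (35.699, 13.144). Then |VN| = |N − V| = 38.042.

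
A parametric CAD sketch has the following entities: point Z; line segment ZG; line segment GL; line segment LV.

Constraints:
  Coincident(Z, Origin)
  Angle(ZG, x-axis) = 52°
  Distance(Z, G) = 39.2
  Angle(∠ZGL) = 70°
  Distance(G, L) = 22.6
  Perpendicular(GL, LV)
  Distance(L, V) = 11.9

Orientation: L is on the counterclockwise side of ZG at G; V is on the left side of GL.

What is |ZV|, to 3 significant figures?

26.6

Z is at the origin; ZG runs at 52.0° with length 39.2, so G = 39.2·(cos 52.0°, sin 52.0°) = (24.1, 30.9). ∠ZGL = 70.0°, so GL runs at 52.0° + (180° − 70.0°) = 162° from the x-axis; with |GL| = 22.6, L = G + 22.6·(cos 162°, sin 162°) = (2.64, 37.9). The perpendicularity gives LV at right angles to GL; with |LV| = 11.9 on the left of GL, V = L + 11.9·(-0.309, -0.951) = (-1.04, 26.6). Then |ZV| = |V − Z| = 26.6.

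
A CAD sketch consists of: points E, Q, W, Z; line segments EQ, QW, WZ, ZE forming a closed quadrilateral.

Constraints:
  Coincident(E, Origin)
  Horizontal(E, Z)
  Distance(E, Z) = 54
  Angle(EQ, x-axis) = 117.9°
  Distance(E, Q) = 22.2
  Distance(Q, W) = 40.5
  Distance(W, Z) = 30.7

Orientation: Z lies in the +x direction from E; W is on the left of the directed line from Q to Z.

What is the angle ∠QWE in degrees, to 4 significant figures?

33.11°

Checks: |QW| = 40.50 ✓; |WZ| = 30.70 ✓.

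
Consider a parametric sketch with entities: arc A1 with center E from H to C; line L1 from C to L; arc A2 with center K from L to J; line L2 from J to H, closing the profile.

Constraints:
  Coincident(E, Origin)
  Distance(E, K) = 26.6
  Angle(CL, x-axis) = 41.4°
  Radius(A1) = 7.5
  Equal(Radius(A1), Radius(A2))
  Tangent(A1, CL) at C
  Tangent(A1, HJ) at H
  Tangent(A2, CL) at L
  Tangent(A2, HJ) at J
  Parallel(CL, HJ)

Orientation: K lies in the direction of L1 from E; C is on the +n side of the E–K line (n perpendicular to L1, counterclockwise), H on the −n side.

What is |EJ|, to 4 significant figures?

27.64

The slot axis is L1's direction at 41.4°, so u = (cos 41.4°, sin 41.4°) = (0.7501, 0.6613) and n = (−sin 41.4°, cos 41.4°) = (-0.6613, 0.7501). E is at the origin and K lies 26.6 along u from E, so K = 26.6·u = (19.95, 17.59). Tangency of A1 to both parallel lines with radius 7.5 puts C and H at E ± 7.5·n: C = (-4.960, 5.626), H = (4.960, -5.626). Equal radii place L and J the same way about K: L = K + 7.5·n = (14.99, 23.22), J = K − 7.5·n = (24.91, 11.97). Then |EJ| = |J − E| = 27.64.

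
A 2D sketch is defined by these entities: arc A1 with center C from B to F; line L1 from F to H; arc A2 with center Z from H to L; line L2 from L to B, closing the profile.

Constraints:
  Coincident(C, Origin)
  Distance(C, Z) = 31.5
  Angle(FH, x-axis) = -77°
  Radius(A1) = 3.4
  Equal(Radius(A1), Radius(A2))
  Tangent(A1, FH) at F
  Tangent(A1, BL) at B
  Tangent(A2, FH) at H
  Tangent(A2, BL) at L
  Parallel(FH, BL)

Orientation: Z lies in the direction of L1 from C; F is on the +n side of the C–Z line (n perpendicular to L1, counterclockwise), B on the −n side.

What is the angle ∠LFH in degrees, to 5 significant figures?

12.182°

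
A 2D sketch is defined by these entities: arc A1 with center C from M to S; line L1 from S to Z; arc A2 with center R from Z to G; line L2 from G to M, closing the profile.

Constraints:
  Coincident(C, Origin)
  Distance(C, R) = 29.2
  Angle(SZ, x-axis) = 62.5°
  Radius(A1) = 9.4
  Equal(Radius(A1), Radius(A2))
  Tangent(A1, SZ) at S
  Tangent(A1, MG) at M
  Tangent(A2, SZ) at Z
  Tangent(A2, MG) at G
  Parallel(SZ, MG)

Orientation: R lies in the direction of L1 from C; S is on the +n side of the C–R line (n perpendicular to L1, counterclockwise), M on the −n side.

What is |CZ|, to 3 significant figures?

30.7

Tangency of A1 to both parallel lines with radius 9.4 puts S and M at C ± 9.4·n: S = (-8.34, 4.34), M = (8.34, -4.34). Equal radii place Z and G the same way about R: Z = R + 9.4·n = (5.15, 30.2), G = R − 9.4·n = (21.8, 21.6). Then |CZ| = |Z − C| = 30.7.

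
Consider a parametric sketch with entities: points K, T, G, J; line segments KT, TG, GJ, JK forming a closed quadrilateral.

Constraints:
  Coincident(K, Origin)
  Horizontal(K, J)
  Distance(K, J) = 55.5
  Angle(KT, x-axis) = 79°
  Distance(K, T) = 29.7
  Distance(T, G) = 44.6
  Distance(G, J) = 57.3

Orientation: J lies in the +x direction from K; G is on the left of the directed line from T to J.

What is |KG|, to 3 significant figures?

69.4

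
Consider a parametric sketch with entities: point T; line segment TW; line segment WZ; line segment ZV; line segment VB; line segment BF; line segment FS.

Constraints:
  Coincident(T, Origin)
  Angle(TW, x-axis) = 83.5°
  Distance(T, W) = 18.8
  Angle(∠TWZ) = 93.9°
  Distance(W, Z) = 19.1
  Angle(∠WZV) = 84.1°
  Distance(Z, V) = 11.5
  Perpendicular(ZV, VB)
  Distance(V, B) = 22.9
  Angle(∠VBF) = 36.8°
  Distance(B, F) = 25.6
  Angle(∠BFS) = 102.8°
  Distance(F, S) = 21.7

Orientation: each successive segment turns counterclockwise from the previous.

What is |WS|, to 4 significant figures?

34.14

∠VBF = 36.8° gives BF at 138.7° from the x-axis; with |BF| = 25.6, F = (-13.96, 25.76). ∠BFS = 102.8° gives FS at -144.1° from the x-axis; with |FS| = 21.7, S = (-31.54, 13.04). Then |WS| = |S − W| = 34.14.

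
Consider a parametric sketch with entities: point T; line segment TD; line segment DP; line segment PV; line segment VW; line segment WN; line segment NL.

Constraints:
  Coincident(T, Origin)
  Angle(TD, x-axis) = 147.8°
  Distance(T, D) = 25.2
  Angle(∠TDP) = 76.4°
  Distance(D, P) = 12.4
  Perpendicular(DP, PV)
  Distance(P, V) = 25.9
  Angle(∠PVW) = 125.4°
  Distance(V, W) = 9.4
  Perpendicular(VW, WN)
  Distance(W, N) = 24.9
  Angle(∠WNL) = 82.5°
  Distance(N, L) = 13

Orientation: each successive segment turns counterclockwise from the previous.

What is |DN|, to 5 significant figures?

14.693

T is at the origin; TD runs at 147.8° with length 25.2, so D = (-21.324, 13.428). ∠TDP = 76.4° gives DP at -108.60° from the x-axis; with |DP| = 12.4, P = (-25.279, 1.6762). DP is perpendicular to PV, so PV runs at -18.600°; with |PV| = 25.9, V = (-0.73196, -6.5849). ∠PVW = 125.4° gives VW at 36.000° from the x-axis; with |VW| = 9.4, W = (6.8728, -1.0597). The perpendicularity gives WN at right angles to VW, so WN runs at 126.00°; with |WN| = 24.9, N = (-7.7631, 19.085). Then |DN| = |N − D| = 14.693.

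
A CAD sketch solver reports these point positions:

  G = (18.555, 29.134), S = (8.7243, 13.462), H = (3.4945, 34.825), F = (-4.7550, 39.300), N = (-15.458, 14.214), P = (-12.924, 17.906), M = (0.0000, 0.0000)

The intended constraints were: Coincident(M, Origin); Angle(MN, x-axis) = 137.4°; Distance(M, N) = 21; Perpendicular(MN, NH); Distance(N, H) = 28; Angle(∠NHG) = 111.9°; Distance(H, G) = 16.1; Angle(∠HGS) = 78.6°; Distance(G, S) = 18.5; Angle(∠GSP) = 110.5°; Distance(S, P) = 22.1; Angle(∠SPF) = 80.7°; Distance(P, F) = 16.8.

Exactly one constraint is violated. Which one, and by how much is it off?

Distance(P, F) = 16.8 — off by 6.10.

M = (0.00, 0.00) ✓; MN at 137.4° ✓; |MN| = 21.00 ✓; ∠(MN, NH) = 90.00° ✓; |NH| = 28.00 ✓; ∠NHG = 111.9° ✓; |HG| = 16.10 ✓; ∠HGS = 78.60° ✓; |GS| = 18.50 ✓; ∠GSP = 110.5° ✓; |SP| = 22.10 ✓; ∠SPF = 80.70° ✓; |PF| = 22.90 ✗.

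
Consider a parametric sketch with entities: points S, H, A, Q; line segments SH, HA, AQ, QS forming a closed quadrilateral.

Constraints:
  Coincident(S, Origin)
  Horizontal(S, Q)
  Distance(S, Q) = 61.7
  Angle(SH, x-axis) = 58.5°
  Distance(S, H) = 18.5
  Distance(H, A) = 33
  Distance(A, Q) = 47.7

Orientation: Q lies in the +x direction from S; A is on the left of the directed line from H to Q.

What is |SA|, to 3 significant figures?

51.1

S is at the origin; S and Q share the same y with |SQ| = 61.7 and Q in +x, so Q = (61.7, 0). SH runs at 58.5° with |SH| = 18.5, so H = (9.67, 15.8). A is determined by |HA| = 33.0 and |AQ| = 47.7 together: it lies at the intersection of circle(H, 33.0) and circle(Q, 47.7). With |HQ| = 54.4, the foot of the radical line on HQ is 16.3 from H and the perpendicular offset is √(33.0² − 16.3²) = 28.7. Taking the left-of-HQ solution: A = (33.6, 38.5).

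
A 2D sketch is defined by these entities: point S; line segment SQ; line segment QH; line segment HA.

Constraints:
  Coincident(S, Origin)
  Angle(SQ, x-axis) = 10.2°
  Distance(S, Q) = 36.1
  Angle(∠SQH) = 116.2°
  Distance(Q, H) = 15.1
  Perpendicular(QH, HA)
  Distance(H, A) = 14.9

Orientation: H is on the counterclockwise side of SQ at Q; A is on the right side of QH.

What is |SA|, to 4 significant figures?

56.57

∠SQH = 116.2°, so QH runs at 10.2° + (180° − 116.2°) = 74.00° from the x-axis; with |QH| = 15.1, H = Q + 15.1·(cos 74.00°, sin 74.00°) = (39.69, 20.91). QH ⟂ HA; with |HA| = 14.9 on the right of QH, A = H + 14.9·(0.9613, -0.2756) = (54.01, 16.80). Then |SA| = |A − S| = 56.57.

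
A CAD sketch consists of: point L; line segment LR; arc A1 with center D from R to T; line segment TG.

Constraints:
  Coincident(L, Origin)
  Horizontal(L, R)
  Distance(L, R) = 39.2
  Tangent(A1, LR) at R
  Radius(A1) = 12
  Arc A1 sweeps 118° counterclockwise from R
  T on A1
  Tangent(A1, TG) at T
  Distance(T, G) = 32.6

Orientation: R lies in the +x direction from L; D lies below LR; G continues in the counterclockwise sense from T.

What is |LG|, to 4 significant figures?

63.90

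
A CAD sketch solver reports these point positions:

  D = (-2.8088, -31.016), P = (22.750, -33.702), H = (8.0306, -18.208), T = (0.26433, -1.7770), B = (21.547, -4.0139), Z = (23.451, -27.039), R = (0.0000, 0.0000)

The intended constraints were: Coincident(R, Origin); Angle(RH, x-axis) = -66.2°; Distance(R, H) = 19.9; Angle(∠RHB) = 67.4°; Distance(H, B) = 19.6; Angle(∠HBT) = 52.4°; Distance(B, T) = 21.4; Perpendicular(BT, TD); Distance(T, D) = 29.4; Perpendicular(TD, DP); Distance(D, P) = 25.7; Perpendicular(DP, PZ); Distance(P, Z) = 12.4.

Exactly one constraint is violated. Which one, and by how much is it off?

Distance(P, Z) = 12.4 — off by 5.70.

R = (0.00, 0.00) ✓; RH at -66.20° ✓; |RH| = 19.90 ✓; ∠RHB = 67.40° ✓; |HB| = 19.60 ✓; ∠HBT = 52.40° ✓; |BT| = 21.40 ✓; ∠(BT, TD) = 90.00° ✓; |TD| = 29.40 ✓; ∠(TD, DP) = 90.00° ✓; |DP| = 25.70 ✓; ∠(DP, PZ) = 89.99° ✓; |PZ| = 6.700 ✗.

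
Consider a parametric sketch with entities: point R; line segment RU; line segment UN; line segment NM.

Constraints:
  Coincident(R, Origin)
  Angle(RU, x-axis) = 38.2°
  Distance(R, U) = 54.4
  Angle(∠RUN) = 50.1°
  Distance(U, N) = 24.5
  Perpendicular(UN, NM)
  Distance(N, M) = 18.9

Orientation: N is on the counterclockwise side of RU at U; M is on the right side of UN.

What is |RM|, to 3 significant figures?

61.5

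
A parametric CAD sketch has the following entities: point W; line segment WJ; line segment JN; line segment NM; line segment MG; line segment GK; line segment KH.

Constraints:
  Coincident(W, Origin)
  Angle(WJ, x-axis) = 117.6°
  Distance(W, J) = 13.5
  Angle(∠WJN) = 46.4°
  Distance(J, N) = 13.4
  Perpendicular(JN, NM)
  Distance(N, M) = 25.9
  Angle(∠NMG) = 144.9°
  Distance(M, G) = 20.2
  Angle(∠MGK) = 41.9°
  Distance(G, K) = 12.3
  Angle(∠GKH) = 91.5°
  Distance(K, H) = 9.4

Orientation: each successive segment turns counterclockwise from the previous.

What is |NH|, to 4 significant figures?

29.10

W is at the origin; WJ runs at 117.6° with length 13.5, so J = (-6.254, 11.96). ∠WJN = 46.4° gives JN at -108.8° from the x-axis; with |JN| = 13.4, N = (-10.57, -0.7214). JN is perpendicular to NM, so NM runs at -18.80°; with |NM| = 25.9, M = (13.95, -9.068). ∠NMG = 144.9° gives MG at 16.30° from the x-axis; with |MG| = 20.2, G = (33.33, -3.399). ∠MGK = 41.9° gives GK at 154.4° from the x-axis; with |GK| = 12.3, K = (22.24, 1.916). ∠GKH = 91.5° gives KH at -117.1° from the x-axis; with |KH| = 9.4, H = (17.96, -6.452). Then |NH| = |H − N| = 29.10.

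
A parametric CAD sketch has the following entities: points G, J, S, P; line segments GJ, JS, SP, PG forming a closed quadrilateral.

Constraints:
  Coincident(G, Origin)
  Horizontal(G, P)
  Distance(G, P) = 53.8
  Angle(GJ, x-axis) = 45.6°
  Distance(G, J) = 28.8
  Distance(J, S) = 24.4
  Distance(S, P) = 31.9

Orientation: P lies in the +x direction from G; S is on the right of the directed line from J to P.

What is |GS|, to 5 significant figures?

22.435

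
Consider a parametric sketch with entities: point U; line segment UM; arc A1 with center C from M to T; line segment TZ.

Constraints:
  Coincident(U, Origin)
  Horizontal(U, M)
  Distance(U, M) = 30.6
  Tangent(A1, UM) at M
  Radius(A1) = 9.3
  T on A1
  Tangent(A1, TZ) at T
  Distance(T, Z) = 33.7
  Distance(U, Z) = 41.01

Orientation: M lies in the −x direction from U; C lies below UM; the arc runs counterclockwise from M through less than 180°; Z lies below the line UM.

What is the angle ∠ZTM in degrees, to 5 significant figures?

111.54°

U is at the origin; UM is horizontal with |UM| = 30.6 and M on the −x side, so M = (-30.600, 0.0000). The tangent condition forces CM to be normal to UM, so C = M + (0, -9.3) = (-30.600, -9.3000). Since CT ⟂ TZ (tangency), |CZ| = √(9.3² + 33.7²) = 34.960 regardless of where T sits on A1. So Z lies on both circle(U, 41.01) and circle(C, 34.960); the below-UM intersection is Z = (-12.337, -39.110). T is the foot of the tangent from Z: T = (-36.952, -16.093).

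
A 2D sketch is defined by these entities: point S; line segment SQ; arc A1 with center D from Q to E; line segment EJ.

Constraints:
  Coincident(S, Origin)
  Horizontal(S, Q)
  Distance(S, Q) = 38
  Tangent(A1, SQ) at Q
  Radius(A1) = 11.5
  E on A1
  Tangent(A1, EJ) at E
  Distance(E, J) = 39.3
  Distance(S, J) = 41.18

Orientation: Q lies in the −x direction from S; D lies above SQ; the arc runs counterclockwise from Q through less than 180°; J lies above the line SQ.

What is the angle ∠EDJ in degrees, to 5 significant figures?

73.689°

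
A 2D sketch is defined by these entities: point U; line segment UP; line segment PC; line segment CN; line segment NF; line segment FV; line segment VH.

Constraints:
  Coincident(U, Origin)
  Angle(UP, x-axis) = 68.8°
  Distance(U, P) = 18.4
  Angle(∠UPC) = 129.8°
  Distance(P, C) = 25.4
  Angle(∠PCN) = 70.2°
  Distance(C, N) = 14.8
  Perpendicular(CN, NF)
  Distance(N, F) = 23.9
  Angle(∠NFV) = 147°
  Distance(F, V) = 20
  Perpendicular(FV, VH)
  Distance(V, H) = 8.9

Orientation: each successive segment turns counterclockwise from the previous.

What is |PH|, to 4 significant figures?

17.03

U is at the origin; UP runs at 68.8° with length 18.4, so P = (6.654, 17.15). ∠UPC = 129.8° gives PC at 119.0° from the x-axis; with |PC| = 25.4, C = (-5.660, 39.37). ∠PCN = 70.2° gives CN at -131.2° from the x-axis; with |CN| = 14.8, N = (-15.41, 28.23). The perpendicularity gives NF at right angles to CN, so NF runs at -41.20°; with |NF| = 23.9, F = (2.574, 12.49). ∠NFV = 147.0° gives FV at -8.200° from the x-axis; with |FV| = 20.0, V = (22.37, 9.639). FV ⟂ VH, so VH runs at 81.80°; with |VH| = 8.9, H = (23.64, 18.45). Then |PH| = |H − P| = 17.03.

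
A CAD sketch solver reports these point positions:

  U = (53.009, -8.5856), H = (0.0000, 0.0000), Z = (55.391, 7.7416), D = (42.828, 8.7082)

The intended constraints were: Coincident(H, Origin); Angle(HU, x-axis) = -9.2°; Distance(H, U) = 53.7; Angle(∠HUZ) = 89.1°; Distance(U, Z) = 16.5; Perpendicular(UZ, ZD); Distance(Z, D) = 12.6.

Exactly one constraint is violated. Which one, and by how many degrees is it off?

Perpendicular(UZ, ZD) — off by 3.90°.

H = (0.00, 0.00) ✓; HU at -9.200° ✓; |HU| = 53.70 ✓; ∠HUZ = 89.10° ✓; |UZ| = 16.50 ✓; ∠(UZ, ZD) = 93.90° ✗; |ZD| = 12.60 ✓.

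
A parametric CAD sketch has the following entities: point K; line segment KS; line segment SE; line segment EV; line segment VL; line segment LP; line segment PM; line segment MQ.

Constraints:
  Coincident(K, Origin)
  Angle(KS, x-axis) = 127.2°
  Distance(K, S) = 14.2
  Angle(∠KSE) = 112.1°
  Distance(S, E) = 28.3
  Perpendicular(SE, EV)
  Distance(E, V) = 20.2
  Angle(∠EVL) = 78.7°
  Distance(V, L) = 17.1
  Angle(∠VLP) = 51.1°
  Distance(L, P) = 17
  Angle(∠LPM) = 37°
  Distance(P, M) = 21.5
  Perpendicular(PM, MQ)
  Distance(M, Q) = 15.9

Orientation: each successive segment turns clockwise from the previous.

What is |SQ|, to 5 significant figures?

23.645

∠LPM = 37.0° gives PM at -43.900° from the x-axis; with |PM| = 21.5, M = (24.593, 14.502). PM ⟂ MQ, so MQ runs at -133.90°; with |MQ| = 15.9, Q = (13.568, 3.0449). Then |SQ| = |Q − S| = 23.645.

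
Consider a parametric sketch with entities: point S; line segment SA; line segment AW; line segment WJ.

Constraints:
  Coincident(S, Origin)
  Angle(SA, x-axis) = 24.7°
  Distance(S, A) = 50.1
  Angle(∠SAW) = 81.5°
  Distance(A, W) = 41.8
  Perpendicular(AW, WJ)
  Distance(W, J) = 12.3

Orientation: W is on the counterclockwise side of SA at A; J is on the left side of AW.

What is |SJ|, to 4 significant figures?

50.70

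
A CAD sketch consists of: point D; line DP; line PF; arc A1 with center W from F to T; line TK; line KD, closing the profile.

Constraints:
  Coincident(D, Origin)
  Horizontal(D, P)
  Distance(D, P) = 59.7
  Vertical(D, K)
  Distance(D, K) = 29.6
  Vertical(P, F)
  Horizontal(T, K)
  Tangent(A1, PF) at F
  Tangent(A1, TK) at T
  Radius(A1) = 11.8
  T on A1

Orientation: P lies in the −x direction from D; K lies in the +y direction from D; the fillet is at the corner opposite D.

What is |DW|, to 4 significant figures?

51.10

D and K share the same x with |DK| = 29.6 and K on the +y side, so K = (0.000, 29.60). The virtual corner opposite D is at (-59.70, 29.60). Since A1 is tangent to PF there, WF ⟂ PF and A1 meets TK tangentially, so WT is at right angles to TK, with radius 11.8, so the center W sits 11.8 in from both sides at W = (-47.90, 17.80). Then |DW| = |W − D| = 51.10.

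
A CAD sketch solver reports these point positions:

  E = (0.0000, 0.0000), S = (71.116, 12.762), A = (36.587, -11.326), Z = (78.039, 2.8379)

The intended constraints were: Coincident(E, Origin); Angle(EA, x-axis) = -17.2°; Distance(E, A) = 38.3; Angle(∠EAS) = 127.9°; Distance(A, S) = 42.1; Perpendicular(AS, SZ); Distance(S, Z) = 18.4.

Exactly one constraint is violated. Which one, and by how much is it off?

Distance(S, Z) = 18.4 — off by 6.30.

E = (0.00, 0.00) ✓; EA at -17.20° ✓; |EA| = 38.30 ✓; ∠EAS = 127.9° ✓; |AS| = 42.10 ✓; ∠(AS, SZ) = 90.00° ✓; |SZ| = 12.10 ✗.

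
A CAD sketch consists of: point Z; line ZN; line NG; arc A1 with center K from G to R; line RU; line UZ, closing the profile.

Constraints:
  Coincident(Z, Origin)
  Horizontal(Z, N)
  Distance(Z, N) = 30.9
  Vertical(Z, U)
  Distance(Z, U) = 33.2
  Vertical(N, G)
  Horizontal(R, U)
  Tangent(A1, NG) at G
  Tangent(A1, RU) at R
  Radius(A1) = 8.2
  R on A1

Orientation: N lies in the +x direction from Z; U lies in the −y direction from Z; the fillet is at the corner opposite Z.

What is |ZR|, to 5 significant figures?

40.219

The virtual corner opposite Z is at (30.900, -33.200). A1 meets NG tangentially, so KG is at right angles to NG and since A1 is tangent to RU there, KR ⟂ RU, with radius 8.2, so the center K sits 8.2 in from both sides at K = (22.700, -25.000). That places the tangent points at G = (30.900, -25.000) on NG and R = (22.700, -33.200) on RU. Then |ZR| = |R − Z| = 40.219.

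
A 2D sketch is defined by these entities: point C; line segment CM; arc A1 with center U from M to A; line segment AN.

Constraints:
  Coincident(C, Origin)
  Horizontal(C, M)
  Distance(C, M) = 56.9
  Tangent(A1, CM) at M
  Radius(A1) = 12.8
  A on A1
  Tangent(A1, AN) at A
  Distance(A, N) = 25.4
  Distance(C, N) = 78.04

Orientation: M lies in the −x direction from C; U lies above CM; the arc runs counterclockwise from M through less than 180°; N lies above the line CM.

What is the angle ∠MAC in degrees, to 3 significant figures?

85.9°

Checks: ∠(UM, MC) = 90.00° ✓; |UM| = 12.80 ✓; |UA| = 12.80 ✓; ∠(UA, AN) = 90.00° ✓; |AN| = 25.40 ✓; |CN| = 78.04 ✓.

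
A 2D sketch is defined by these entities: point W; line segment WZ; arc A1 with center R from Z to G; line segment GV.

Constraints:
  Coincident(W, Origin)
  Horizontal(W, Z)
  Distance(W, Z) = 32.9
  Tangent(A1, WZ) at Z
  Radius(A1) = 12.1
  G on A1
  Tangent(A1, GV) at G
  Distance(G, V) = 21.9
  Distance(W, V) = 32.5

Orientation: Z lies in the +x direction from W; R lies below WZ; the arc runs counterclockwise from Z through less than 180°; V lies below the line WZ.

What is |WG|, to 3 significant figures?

23.0

W is at the origin; WZ is horizontal with |WZ| = 32.9 and Z on the +x side, so Z = (32.9, 0.00). Tangency of A1 to WZ means the radius RZ is perpendicular to WZ, so R = Z + (0, -12.1) = (32.9, -12.1). Since RG ⟂ GV (tangency), |RV| = √(12.1² + 21.9²) = 25.0 regardless of where G sits on A1. So V lies on both circle(W, 32.5) and circle(R, 25.0); the below-WZ intersection is V = (14.5, -29.1). G is the foot of the tangent from V: G = (21.4, -8.29).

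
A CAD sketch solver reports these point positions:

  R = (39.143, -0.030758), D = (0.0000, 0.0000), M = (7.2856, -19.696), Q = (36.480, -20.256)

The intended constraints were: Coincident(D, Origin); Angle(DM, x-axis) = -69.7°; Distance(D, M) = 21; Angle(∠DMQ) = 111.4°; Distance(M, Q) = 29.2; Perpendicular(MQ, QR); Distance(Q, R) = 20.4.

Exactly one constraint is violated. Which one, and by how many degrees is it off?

Perpendicular(MQ, QR) — off by 6.40°.

D = (0.00, 0.00) ✓; DM at -69.70° ✓; |DM| = 21.00 ✓; ∠DMQ = 111.4° ✓; |MQ| = 29.20 ✓; ∠(MQ, QR) = 83.60° ✗; |QR| = 20.40 ✓.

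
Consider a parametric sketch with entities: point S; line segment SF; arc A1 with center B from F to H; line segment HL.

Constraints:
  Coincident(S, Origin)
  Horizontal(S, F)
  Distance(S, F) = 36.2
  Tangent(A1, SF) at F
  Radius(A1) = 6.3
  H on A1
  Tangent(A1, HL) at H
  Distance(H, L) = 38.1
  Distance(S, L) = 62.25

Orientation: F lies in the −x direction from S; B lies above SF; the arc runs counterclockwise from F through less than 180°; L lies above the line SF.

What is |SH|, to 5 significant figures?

31.495

Checks: S.y = 0.00, F.y = 0.00 ✓; |BH| = 6.300 ✓; ∠(BH, HL) = 90.00° ✓; |HL| = 38.10 ✓; |SL| = 62.25 ✓.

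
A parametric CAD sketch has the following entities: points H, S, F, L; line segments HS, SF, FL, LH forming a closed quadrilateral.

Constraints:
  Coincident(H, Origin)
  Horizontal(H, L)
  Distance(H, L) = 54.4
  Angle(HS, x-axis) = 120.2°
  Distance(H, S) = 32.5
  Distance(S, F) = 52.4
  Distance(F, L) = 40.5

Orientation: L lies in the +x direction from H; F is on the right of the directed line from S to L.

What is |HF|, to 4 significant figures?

20.72

Checks: |SF| = 52.40 ✓; |FL| = 40.50 ✓.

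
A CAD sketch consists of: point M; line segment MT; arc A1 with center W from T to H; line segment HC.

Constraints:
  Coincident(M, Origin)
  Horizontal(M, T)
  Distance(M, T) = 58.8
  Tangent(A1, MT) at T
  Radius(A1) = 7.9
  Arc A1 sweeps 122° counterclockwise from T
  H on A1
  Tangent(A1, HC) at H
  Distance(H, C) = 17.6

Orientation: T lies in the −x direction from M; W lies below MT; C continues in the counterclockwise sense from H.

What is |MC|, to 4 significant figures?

62.33

M is at the origin; M and T share the same y with |MT| = 58.8 and T on the −x side, so T = (-58.80, 0.000). Tangency of A1 to MT means the radius WT is perpendicular to MT, so W = T + (0, -7.9) = (-58.80, -7.900). On A1, T sits at bearing 90° from W; a 122° counterclockwise sweep puts H at bearing 212°, so H = W + 7.9·(cos 212°, sin 212°) = (-65.50, -12.09). A1 meets HC tangentially, so WH is at right angles to HC, so HC runs along (−sin 212°, cos 212°); with |HC| = 17.6, C = (-56.17, -27.01). Then |MC| = |C − M| = 62.33.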